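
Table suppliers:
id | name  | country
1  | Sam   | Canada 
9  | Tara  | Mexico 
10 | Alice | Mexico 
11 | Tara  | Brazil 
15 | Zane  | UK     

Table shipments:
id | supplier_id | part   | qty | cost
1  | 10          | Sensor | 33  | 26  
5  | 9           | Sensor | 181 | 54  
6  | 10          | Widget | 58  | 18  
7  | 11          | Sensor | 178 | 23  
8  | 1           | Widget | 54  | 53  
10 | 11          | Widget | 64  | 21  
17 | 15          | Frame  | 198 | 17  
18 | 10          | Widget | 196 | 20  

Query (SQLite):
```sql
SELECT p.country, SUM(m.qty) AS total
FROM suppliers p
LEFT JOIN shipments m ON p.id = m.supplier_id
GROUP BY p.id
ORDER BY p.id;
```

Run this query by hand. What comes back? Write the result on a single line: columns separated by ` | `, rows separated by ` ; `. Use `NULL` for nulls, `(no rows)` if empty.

Canada | 54 ; Mexico | 181 ; Mexico | 287 ; Brazil | 242 ; UK | 198

LEFT JOIN keeps every suppliers row; unmatched ones get NULL for shipments columns.
Group by suppliers.id and compute SUM(m.qty). SUM over an all-NULL group is NULL.
  1: ids {8} → SUM(m.qty)=54
  9: ids {5} → SUM(m.qty)=181
  10: ids {1, 6, 18} → SUM(m.qty)=287
  11: ids {7, 10} → SUM(m.qty)=242
  15: ids {17} → SUM(m.qty)=198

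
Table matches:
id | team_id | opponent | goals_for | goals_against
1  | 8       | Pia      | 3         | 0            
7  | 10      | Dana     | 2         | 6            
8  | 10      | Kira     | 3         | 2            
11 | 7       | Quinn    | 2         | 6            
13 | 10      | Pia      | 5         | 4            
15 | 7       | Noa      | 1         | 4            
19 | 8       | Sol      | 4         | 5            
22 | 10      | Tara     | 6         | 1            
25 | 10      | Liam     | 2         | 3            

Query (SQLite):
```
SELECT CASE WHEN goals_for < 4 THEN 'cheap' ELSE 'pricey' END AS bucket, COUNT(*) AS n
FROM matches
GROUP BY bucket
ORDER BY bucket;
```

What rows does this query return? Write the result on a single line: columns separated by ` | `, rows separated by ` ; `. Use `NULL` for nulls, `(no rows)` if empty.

cheap | 6 ; pricey | 3

Bucket rows by goals_for < 4 → 'cheap' else 'pricey'; count each bucket.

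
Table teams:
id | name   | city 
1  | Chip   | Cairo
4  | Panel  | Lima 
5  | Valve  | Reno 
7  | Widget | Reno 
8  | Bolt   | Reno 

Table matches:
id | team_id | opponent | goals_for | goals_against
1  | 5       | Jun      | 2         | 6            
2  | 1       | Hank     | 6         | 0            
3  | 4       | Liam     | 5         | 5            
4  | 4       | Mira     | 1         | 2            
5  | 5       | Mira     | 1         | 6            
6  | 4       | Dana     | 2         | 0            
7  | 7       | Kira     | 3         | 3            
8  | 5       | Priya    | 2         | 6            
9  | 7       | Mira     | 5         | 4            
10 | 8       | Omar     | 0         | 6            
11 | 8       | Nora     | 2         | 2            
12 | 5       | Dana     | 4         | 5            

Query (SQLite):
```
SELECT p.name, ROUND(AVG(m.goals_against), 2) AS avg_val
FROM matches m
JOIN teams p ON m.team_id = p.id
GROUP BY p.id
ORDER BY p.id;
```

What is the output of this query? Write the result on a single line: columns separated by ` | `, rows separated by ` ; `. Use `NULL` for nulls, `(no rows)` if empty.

Chip | 0 ; Panel | 2.33 ; Valve | 5.75 ; Widget | 3.5 ; Bolt | 4

Join each matches row to its teams via team_id.
Group joined rows by teams.id; compute ROUND(AVG(m.goals_against), 2) per group.
  1: ids {2} → ROUND(AVG(m.goals_against), 2)=0
  4: ids {3, 4, 6} → ROUND(AVG(m.goals_against), 2)=2.33
  5: ids {1, 5, 8, 12} → ROUND(AVG(m.goals_against), 2)=5.75
  7: ids {7, 9} → ROUND(AVG(m.goals_against), 2)=3.5
  8: ids {10, 11} → ROUND(AVG(m.goals_against), 2)=4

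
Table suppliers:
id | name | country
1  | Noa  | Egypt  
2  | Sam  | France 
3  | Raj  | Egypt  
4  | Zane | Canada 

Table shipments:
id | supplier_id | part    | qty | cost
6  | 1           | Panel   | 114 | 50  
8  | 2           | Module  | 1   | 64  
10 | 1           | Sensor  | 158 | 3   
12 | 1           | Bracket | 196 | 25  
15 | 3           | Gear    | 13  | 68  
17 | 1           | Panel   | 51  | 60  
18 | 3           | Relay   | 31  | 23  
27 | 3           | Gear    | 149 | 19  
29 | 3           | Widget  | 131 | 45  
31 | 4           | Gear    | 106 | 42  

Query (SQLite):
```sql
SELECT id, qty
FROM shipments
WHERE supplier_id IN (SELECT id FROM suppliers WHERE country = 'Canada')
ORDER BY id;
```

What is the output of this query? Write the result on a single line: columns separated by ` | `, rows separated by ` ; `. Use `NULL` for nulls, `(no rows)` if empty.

Inner query: suppliers.id where country = 'Canada'.
Outer: keep shipments rows whose supplier_id is in that set.
Inner query → {4}

31 | 106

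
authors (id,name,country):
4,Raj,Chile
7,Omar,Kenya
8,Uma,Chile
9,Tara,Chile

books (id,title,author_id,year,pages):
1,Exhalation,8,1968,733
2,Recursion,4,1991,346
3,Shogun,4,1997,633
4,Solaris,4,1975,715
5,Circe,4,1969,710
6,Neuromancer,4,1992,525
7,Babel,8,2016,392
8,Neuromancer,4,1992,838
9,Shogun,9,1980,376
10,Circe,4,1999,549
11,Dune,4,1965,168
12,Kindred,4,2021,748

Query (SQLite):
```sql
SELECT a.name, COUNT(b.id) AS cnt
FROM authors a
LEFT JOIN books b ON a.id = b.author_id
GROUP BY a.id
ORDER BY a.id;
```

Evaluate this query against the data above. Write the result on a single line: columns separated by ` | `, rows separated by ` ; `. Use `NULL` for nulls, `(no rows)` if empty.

Raj | 9 ; Omar | 0 ; Uma | 2 ; Tara | 1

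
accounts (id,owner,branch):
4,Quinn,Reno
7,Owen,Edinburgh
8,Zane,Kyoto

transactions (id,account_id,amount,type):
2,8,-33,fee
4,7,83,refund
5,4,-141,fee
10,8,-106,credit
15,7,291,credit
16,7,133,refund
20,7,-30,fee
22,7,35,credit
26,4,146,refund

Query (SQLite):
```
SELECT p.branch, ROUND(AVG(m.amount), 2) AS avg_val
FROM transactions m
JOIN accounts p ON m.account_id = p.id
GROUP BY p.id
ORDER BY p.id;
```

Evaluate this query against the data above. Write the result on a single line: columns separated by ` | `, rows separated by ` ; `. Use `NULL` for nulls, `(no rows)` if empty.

Join each transactions row to its accounts via account_id.
Group joined rows by accounts.id; compute ROUND(AVG(m.amount), 2) per group.
  4: ids {5, 26} → ROUND(AVG(m.amount), 2)=2.5
  7: ids {4, 15, 16, 20, 22} → ROUND(AVG(m.amount), 2)=102.4
  8: ids {2, 10} → ROUND(AVG(m.amount), 2)=-69.5

Reno | 2.5 ; Edinburgh | 102.4 ; Kyoto | -69.5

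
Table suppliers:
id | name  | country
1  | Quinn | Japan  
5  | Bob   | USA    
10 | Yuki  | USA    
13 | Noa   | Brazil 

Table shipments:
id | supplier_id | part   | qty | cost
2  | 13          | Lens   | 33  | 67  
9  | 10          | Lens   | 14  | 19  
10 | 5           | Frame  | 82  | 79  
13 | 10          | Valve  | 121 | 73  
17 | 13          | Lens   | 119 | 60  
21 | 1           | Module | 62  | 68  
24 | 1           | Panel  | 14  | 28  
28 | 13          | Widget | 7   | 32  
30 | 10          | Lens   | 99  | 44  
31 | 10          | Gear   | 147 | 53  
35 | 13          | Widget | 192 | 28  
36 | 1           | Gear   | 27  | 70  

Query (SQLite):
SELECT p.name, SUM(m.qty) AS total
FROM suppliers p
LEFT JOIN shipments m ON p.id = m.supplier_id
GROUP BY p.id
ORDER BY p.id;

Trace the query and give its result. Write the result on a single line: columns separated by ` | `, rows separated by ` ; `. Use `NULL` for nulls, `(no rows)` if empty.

LEFT JOIN keeps every suppliers row; unmatched ones get NULL for shipments columns.
Group by suppliers.id and compute SUM(m.qty). SUM over an all-NULL group is NULL.
  1: ids {21, 24, 36} → SUM(m.qty)=103
  5: ids {10} → SUM(m.qty)=82
  10: ids {9, 13, 30, 31} → SUM(m.qty)=381
  13: ids {2, 17, 28, 35} → SUM(m.qty)=351

Quinn | 103 ; Bob | 82 ; Yuki | 381 ; Noa | 351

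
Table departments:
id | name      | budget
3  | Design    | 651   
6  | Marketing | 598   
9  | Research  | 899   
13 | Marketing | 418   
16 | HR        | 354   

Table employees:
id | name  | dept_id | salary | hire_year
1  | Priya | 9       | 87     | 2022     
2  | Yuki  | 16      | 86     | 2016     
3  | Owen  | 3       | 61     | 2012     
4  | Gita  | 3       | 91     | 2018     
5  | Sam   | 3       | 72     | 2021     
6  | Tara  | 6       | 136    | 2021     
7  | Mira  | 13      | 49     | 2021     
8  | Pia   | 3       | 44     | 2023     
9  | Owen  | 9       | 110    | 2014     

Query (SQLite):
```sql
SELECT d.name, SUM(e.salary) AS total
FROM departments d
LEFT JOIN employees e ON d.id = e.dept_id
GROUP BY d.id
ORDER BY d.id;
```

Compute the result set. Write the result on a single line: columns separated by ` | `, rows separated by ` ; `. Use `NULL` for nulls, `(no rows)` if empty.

LEFT JOIN keeps every departments row; unmatched ones get NULL for employees columns.
Group by departments.id and compute SUM(e.salary). SUM over an all-NULL group is NULL.
  3: ids {3, 4, 5, 8} → SUM(e.salary)=268
  6: ids {6} → SUM(e.salary)=136
  9: ids {1, 9} → SUM(e.salary)=197
  13: ids {7} → SUM(e.salary)=49
  16: ids {2} → SUM(e.salary)=86

Design | 268 ; Marketing | 136 ; Research | 197 ; Marketing | 49 ; HR | 86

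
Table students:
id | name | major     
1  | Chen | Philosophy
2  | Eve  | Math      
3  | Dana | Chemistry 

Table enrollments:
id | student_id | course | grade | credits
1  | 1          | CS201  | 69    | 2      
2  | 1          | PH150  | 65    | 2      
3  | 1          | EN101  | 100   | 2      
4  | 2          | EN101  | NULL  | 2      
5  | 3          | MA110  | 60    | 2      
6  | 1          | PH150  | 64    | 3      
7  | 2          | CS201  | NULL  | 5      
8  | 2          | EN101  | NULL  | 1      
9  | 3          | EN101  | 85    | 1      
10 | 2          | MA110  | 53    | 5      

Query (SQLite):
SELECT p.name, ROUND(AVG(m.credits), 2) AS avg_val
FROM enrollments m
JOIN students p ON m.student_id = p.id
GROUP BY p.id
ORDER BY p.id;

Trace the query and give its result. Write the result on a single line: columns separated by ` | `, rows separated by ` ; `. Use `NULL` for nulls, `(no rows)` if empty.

Chen | 2.25 ; Eve | 3.25 ; Dana | 1.5

Join each enrollments row to its students via student_id.
Group joined rows by students.id; compute ROUND(AVG(m.credits), 2) per group.
  1: ids {1, 2, 3, 6} → ROUND(AVG(m.credits), 2)=2.25
  2: ids {4, 7, 8, 10} → ROUND(AVG(m.credits), 2)=3.25
  3: ids {5, 9} → ROUND(AVG(m.credits), 2)=1.5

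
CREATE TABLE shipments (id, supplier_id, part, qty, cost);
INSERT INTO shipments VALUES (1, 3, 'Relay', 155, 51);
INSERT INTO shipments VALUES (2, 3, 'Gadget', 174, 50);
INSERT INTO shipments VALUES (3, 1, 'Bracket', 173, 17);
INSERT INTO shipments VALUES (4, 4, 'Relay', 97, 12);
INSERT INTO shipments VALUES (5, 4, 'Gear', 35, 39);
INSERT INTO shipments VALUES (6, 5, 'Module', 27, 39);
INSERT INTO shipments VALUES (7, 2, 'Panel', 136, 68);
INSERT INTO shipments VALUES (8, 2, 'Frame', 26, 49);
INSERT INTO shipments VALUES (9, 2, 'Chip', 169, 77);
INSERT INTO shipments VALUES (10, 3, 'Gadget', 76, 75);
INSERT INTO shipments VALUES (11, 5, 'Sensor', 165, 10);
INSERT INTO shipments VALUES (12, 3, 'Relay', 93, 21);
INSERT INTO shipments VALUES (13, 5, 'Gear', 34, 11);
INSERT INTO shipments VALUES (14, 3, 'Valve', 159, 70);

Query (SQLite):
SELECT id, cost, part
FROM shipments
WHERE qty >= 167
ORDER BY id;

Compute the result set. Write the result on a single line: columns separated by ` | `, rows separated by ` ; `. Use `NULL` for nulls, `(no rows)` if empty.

2 | 50 | Gadget ; 3 | 17 | Bracket ; 9 | 77 | Chip

qty >= 167: ids {2, 3, 9}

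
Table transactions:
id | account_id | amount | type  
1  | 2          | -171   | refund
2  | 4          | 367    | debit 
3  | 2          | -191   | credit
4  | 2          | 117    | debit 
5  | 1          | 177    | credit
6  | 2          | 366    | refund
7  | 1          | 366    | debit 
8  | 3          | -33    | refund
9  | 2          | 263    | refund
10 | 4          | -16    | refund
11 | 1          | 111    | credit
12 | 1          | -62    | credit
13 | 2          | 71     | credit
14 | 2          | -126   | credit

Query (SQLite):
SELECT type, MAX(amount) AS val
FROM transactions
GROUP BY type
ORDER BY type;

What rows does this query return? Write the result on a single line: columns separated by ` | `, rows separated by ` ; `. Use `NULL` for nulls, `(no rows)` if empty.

credit | 177 ; debit | 367 ; refund | 366

Partition transactions by type; compute MAX(amount) within each group.
  credit: ids {3, 5, 11, 12, 13, 14} → MAX(amount)=177
  debit: ids {2, 4, 7} → MAX(amount)=367
  refund: ids {1, 6, 8, 9, 10} → MAX(amount)=366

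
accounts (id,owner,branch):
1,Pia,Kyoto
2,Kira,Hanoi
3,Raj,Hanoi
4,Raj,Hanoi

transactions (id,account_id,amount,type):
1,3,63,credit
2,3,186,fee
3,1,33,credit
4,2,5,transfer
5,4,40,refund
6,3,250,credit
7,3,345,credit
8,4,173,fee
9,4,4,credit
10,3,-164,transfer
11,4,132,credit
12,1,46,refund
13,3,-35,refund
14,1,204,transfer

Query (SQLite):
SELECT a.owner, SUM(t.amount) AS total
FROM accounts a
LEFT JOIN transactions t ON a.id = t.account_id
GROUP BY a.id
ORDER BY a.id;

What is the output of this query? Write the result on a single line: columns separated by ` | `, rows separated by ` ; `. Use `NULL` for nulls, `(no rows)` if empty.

Pia | 283 ; Kira | 5 ; Raj | 645 ; Raj | 349

LEFT JOIN keeps every accounts row; unmatched ones get NULL for transactions columns.
Group by accounts.id and compute SUM(t.amount). SUM over an all-NULL group is NULL.
  1: ids {3, 12, 14} → SUM(t.amount)=283
  2: ids {4} → SUM(t.amount)=5
  3: ids {1, 2, 6, 7, 10, 13} → SUM(t.amount)=645
  4: ids {5, 8, 9, 11} → SUM(t.amount)=349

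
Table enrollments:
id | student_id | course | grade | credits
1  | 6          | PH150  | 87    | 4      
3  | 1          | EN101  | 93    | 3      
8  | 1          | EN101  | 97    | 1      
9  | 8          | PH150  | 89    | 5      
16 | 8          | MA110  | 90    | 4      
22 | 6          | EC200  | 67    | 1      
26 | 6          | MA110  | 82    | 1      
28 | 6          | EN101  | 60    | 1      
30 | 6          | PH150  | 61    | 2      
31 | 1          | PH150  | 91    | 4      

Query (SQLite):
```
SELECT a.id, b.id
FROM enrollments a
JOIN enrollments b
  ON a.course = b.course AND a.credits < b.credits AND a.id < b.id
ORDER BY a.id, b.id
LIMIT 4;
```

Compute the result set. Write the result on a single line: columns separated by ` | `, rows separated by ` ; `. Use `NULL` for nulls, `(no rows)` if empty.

Pairs (a,b) with same course, a.credits < b.credits, a.id < b.id.
course groups: EC200:{22} EN101:{3,8,28} MA110:{16,26} PH150:{1,9,30,31}
Ordered by (a.id, b.id); first 4.

1 | 9 ; 30 | 31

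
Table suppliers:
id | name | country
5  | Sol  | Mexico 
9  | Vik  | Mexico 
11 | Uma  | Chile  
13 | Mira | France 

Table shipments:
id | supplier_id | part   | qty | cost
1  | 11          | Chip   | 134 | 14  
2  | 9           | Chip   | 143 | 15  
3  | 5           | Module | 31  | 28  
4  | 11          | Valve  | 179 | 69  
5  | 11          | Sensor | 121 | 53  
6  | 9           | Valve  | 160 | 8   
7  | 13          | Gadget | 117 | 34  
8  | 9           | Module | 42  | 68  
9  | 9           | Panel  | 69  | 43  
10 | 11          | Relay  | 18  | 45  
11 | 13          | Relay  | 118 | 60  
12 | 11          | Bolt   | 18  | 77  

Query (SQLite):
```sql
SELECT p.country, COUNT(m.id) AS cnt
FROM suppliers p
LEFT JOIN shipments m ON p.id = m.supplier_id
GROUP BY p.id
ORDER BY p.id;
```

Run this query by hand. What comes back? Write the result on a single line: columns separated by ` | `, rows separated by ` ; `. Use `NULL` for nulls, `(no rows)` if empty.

LEFT JOIN keeps every suppliers row; unmatched ones get NULL for shipments columns.
Group by suppliers.id and compute COUNT(m.id). COUNT(col) of an all-NULL group is 0.
  5: ids {3} → COUNT(m.id)=1
  9: ids {2, 6, 8, 9} → COUNT(m.id)=4
  11: ids {1, 4, 5, 10, 12} → COUNT(m.id)=5
  13: ids {7, 11} → COUNT(m.id)=2

Mexico | 1 ; Mexico | 4 ; Chile | 5 ; France | 2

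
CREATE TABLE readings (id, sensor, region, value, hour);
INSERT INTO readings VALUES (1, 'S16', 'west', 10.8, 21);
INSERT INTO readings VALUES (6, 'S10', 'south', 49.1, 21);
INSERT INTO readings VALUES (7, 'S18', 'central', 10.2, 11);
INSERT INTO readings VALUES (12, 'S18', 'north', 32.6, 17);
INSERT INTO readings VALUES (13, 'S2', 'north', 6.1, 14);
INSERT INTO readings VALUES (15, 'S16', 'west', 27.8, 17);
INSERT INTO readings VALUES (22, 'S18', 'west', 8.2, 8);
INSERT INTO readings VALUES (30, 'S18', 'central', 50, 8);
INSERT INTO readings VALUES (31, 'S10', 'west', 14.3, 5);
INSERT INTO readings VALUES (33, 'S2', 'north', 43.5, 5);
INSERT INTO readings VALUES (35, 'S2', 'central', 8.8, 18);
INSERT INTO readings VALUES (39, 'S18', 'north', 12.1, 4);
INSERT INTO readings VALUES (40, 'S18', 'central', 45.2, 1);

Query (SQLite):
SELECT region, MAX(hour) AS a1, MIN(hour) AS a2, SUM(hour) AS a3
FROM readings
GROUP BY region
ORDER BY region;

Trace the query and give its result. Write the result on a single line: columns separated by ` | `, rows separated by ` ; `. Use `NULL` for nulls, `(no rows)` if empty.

central | 18 | 1 | 38 ; north | 17 | 4 | 40 ; south | 21 | 21 | 21 ; west | 21 | 5 | 51

Group readings by region.
Per group compute: MAX(hour), MIN(hour), SUM(hour).
  central: ids {7, 30, 35, 40} → MAX(hour)=18, MIN(hour)=1, SUM(hour)=38
  north: ids {12, 13, 33, 39} → MAX(hour)=17, MIN(hour)=4, SUM(hour)=40
  south: ids {6} → MAX(hour)=21, MIN(hour)=21, SUM(hour)=21
  west: ids {1, 15, 22, 31} → MAX(hour)=21, MIN(hour)=5, SUM(hour)=51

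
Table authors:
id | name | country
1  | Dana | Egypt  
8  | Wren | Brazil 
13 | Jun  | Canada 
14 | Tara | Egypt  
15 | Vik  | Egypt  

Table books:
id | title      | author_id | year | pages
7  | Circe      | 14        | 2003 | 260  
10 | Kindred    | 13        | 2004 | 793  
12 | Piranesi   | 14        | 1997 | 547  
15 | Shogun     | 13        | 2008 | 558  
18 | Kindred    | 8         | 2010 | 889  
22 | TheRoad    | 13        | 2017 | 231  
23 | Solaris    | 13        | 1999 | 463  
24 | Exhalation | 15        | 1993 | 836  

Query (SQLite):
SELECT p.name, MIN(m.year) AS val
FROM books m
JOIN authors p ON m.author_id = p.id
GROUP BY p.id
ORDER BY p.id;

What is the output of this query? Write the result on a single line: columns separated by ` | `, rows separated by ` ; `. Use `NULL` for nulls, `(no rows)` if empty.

Wren | 2010 ; Jun | 1999 ; Tara | 1997 ; Vik | 1993

Join each books row to its authors via author_id.
Group joined rows by authors.id; compute MIN(m.year) per group.
  8: ids {18} → MIN(m.year)=2010
  13: ids {10, 15, 22, 23} → MIN(m.year)=1999
  14: ids {7, 12} → MIN(m.year)=1997
  15: ids {24} → MIN(m.year)=1993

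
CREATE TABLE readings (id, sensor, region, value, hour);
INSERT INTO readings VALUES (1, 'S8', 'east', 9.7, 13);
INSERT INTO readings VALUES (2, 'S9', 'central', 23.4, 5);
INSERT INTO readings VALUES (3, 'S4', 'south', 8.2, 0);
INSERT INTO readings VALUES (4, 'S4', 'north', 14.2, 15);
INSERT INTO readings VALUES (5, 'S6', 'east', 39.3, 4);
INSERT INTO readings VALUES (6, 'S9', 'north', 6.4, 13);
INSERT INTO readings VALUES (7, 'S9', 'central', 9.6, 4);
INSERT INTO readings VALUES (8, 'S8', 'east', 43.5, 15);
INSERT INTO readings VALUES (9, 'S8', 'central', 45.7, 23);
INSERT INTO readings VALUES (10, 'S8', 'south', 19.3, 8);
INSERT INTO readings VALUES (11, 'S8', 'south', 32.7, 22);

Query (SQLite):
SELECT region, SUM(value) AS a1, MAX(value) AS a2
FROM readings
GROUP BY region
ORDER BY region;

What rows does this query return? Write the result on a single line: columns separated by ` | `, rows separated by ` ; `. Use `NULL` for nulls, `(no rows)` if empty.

Group readings by region.
Per group compute: SUM(value), MAX(value).
  central: ids {2, 7, 9} → SUM(value)=78.7, MAX(value)=45.7
  east: ids {1, 5, 8} → SUM(value)=92.5, MAX(value)=43.5
  north: ids {4, 6} → SUM(value)=20.6, MAX(value)=14.2
  south: ids {3, 10, 11} → SUM(value)=60.2, MAX(value)=32.7

central | 78.7 | 45.7 ; east | 92.5 | 43.5 ; north | 20.6 | 14.2 ; south | 60.2 | 32.7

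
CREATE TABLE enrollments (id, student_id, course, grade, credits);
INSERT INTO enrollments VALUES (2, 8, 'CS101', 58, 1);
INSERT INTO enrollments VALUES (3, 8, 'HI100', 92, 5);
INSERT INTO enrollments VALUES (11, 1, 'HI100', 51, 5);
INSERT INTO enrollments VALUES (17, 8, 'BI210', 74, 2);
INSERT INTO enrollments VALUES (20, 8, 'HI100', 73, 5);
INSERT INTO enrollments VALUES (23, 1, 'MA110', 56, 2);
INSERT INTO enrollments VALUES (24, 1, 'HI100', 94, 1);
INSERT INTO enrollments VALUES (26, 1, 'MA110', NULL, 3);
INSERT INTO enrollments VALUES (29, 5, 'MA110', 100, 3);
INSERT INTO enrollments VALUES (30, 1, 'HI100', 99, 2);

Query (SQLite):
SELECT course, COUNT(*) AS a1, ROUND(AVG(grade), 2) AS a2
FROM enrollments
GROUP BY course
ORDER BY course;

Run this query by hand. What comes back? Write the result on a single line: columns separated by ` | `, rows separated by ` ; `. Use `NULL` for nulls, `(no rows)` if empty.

Group enrollments by course.
Per group compute: COUNT(*), ROUND(AVG(grade), 2).
  BI210: ids {17} → COUNT(*)=1, ROUND(AVG(grade), 2)=74
  CS101: ids {2} → COUNT(*)=1, ROUND(AVG(grade), 2)=58
  HI100: ids {3, 11, 20, 24, 30} → COUNT(*)=5, ROUND(AVG(grade), 2)=81.8
  MA110: ids {23, 26, 29} → COUNT(*)=3, ROUND(AVG(grade), 2)=78

BI210 | 1 | 74 ; CS101 | 1 | 58 ; HI100 | 5 | 81.8 ; MA110 | 3 | 78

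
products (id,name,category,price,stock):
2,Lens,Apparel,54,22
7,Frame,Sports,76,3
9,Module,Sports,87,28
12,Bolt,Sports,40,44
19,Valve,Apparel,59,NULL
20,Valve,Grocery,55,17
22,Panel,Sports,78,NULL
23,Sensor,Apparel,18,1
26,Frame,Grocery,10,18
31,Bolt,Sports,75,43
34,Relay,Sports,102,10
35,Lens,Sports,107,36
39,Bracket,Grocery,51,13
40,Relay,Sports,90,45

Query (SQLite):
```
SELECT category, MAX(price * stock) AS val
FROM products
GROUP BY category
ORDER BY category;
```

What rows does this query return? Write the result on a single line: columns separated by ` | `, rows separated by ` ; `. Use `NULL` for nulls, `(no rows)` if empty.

Apparel | 1188 ; Grocery | 935 ; Sports | 4050

For each row compute price * stock.
Group by category; take MAX of the expression per group.
  Apparel: ids {2, 19, 23} → MAX(price * stock)=1188
  Grocery: ids {20, 26, 39} → MAX(price * stock)=935
  Sports: ids {7, 9, 12, 22, 31, 34, 35, 40} → MAX(price * stock)=4050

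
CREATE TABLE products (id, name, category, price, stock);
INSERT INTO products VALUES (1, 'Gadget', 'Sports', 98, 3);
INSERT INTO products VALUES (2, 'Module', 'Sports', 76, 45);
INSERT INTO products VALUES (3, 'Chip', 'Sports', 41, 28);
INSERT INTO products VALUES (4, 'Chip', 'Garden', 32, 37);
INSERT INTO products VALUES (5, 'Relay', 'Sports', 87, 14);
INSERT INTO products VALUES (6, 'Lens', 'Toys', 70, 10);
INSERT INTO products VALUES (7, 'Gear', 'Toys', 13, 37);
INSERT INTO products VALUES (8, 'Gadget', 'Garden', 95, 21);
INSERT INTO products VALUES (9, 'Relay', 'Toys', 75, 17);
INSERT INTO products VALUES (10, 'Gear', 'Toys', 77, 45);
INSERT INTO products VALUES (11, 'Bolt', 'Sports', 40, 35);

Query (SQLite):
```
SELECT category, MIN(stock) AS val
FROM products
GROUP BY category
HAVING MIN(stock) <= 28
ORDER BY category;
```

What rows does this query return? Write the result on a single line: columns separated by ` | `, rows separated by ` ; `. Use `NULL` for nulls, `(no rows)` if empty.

Garden | 21 ; Sports | 3 ; Toys | 10

Partition products by category; compute MIN(stock) within each group.
HAVING: keep groups where MIN(stock) <= 28.
  Garden: ids {4, 8} → MIN(stock)=21
  Sports: ids {1, 2, 3, 5, 11} → MIN(stock)=3
  Toys: ids {6, 7, 9, 10} → MIN(stock)=10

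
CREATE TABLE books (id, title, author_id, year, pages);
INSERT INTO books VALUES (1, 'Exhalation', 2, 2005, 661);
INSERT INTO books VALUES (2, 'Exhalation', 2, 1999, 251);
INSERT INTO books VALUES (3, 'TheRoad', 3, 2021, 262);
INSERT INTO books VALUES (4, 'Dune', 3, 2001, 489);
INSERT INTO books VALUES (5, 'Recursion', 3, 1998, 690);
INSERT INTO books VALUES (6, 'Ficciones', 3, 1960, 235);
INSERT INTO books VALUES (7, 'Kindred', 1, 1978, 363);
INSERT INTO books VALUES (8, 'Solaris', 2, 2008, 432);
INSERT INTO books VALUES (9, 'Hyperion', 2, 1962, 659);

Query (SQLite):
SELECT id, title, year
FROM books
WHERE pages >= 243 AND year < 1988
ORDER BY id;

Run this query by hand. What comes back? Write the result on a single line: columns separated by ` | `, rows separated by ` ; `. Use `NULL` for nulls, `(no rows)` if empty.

7 | Kindred | 1978 ; 9 | Hyperion | 1962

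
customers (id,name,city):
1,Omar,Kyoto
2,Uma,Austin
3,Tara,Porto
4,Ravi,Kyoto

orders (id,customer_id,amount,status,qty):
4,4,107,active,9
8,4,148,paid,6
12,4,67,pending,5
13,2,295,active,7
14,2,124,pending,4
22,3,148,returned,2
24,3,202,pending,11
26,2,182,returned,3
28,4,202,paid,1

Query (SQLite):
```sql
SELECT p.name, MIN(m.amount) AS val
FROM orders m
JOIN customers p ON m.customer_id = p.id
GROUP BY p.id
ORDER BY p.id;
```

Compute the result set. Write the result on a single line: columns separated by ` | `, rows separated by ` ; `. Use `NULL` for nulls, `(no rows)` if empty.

Join each orders row to its customers via customer_id.
Group joined rows by customers.id; compute MIN(m.amount) per group.
  2: ids {13, 14, 26} → MIN(m.amount)=124
  3: ids {22, 24} → MIN(m.amount)=148
  4: ids {4, 8, 12, 28} → MIN(m.amount)=67

Uma | 124 ; Tara | 148 ; Ravi | 67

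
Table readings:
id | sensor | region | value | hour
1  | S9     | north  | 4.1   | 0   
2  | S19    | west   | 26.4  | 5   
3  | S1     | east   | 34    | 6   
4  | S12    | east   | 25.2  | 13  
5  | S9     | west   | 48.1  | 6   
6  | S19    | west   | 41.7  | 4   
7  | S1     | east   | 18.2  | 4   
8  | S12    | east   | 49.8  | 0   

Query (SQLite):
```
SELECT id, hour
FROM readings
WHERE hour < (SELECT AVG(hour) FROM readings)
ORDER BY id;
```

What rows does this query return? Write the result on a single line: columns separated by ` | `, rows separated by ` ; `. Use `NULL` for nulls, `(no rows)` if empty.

1 | 0 ; 6 | 4 ; 7 | 4 ; 8 | 0

Scalar subquery: AVG(hour) over all readings rows = 4.75.
Keep rows where hour < that value.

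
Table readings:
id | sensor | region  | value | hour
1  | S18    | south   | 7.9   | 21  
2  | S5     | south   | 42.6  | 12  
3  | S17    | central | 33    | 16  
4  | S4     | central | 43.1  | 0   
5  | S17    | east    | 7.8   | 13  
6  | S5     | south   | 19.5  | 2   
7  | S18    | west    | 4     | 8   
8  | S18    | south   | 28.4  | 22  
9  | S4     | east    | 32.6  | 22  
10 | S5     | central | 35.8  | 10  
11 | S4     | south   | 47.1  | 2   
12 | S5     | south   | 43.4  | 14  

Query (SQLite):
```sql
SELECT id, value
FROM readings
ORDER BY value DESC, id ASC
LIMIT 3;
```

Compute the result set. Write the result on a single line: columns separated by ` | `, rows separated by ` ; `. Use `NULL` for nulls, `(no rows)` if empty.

Sort by value desc, tiebreak id asc: (47.1, id=11), (43.4, id=12), (43.1, id=4), (42.6, id=2), (35.8, id=10), (33, id=3) …. Take first 3.

11 | 47.1 ; 12 | 43.4 ; 4 | 43.1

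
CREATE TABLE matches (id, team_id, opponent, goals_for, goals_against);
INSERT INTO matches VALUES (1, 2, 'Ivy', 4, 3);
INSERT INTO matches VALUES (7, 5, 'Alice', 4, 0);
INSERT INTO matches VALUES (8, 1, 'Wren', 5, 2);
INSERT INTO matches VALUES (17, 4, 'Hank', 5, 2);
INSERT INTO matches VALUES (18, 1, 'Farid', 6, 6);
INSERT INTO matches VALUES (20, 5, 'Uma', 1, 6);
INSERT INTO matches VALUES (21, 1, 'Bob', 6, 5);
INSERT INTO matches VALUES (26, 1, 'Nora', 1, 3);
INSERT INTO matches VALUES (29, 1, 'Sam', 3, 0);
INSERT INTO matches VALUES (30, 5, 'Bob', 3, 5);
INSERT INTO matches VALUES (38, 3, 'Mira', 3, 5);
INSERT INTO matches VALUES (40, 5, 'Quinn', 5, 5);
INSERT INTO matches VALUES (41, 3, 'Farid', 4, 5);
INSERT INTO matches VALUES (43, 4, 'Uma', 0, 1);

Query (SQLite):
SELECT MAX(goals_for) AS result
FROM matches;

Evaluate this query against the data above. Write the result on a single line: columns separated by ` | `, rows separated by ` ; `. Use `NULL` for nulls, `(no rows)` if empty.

6

All goals_for values: [4, 4, 5, 5, 6, 1, 6, 1, 3, 3, 3, 5, 4, 0].
MAX of non-NULL values = 6.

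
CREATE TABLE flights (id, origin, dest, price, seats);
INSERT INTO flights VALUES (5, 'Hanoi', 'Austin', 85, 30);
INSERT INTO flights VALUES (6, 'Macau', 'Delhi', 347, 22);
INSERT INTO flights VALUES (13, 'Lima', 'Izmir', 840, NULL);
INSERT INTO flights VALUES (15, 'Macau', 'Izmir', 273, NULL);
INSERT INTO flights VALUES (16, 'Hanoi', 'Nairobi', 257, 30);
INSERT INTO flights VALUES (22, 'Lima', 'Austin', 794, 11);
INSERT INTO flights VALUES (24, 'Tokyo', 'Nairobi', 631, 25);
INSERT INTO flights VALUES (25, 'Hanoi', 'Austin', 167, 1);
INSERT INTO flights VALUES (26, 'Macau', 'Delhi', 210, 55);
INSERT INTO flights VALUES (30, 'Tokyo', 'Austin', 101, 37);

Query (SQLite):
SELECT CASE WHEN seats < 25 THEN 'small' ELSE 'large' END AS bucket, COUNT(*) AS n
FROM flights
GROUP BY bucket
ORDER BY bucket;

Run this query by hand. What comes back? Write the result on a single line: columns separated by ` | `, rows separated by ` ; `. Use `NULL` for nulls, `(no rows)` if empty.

Bucket rows by seats < 25 → 'small' else 'large'; count each bucket.
NULL < 25 is unknown, so NULL seats falls into ELSE → 'large'.

large | 7 ; small | 3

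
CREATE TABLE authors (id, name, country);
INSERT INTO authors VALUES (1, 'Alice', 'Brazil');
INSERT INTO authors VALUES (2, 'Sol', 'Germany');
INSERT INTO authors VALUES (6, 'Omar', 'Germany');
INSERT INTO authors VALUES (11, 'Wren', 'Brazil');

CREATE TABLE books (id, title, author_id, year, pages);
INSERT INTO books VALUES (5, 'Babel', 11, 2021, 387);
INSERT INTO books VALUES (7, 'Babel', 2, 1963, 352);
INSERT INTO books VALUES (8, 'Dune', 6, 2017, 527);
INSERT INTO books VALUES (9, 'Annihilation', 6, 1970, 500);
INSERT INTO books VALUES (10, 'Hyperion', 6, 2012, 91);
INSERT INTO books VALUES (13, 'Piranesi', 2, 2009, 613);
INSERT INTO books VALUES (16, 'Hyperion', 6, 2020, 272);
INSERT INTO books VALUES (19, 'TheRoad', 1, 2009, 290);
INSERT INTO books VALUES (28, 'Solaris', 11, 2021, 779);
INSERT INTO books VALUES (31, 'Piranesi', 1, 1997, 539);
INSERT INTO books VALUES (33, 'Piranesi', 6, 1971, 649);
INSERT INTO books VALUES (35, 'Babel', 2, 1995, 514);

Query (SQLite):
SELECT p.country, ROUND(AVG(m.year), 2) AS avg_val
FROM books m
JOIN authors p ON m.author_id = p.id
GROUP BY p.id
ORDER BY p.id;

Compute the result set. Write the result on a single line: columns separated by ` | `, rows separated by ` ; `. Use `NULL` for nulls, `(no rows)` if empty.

Join each books row to its authors via author_id.
Group joined rows by authors.id; compute ROUND(AVG(m.year), 2) per group.
  1: ids {19, 31} → ROUND(AVG(m.year), 2)=2003
  2: ids {7, 13, 35} → ROUND(AVG(m.year), 2)=1989
  6: ids {8, 9, 10, 16, 33} → ROUND(AVG(m.year), 2)=1998
  11: ids {5, 28} → ROUND(AVG(m.year), 2)=2021

Brazil | 2003 ; Germany | 1989 ; Germany | 1998 ; Brazil | 2021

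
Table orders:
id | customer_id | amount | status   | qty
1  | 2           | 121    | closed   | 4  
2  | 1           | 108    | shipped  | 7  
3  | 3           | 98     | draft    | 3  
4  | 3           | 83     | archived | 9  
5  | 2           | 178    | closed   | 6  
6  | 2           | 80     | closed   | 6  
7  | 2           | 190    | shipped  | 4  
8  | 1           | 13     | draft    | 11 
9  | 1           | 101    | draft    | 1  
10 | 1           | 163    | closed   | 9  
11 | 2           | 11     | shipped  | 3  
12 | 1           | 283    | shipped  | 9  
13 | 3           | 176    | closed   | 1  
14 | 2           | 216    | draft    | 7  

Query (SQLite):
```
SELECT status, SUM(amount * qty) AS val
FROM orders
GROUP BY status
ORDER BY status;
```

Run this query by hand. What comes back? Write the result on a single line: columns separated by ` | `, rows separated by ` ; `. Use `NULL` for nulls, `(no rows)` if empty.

For each row compute amount * qty.
Group by status; take SUM of the expression per group.
  archived: ids {4} → SUM(amount * qty)=747
  closed: ids {1, 5, 6, 10, 13} → SUM(amount * qty)=3675
  draft: ids {3, 8, 9, 14} → SUM(amount * qty)=2050
  shipped: ids {2, 7, 11, 12} → SUM(amount * qty)=4096

archived | 747 ; closed | 3675 ; draft | 2050 ; shipped | 4096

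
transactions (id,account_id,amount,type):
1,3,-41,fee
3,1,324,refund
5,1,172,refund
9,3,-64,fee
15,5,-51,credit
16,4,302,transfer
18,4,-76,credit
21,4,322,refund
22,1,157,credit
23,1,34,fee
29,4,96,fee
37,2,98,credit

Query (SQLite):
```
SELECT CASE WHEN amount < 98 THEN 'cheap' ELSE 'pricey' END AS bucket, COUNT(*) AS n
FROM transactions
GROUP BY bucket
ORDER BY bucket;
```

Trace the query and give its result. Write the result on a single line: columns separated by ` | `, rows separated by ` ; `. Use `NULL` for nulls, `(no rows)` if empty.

cheap | 6 ; pricey | 6

Bucket rows by amount < 98 → 'cheap' else 'pricey'; count each bucket.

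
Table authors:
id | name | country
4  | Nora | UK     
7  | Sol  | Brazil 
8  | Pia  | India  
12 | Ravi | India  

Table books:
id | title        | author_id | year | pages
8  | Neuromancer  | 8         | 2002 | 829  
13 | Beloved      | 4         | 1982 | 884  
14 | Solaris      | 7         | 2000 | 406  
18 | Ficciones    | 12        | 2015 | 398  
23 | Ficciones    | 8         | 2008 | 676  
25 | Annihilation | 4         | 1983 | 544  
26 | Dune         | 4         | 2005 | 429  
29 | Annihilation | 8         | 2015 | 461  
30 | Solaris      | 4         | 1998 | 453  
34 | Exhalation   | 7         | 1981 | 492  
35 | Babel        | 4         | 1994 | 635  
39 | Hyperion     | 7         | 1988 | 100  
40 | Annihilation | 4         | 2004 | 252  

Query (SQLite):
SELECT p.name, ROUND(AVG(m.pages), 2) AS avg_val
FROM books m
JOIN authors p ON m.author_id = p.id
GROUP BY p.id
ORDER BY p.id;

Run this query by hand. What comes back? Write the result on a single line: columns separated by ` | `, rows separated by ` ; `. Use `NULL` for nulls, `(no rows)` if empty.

Join each books row to its authors via author_id.
Group joined rows by authors.id; compute ROUND(AVG(m.pages), 2) per group.
  4: ids {13, 25, 26, 30, 35, 40} → ROUND(AVG(m.pages), 2)=532.83
  7: ids {14, 34, 39} → ROUND(AVG(m.pages), 2)=332.67
  8: ids {8, 23, 29} → ROUND(AVG(m.pages), 2)=655.33
  12: ids {18} → ROUND(AVG(m.pages), 2)=398

Nora | 532.83 ; Sol | 332.67 ; Pia | 655.33 ; Ravi | 398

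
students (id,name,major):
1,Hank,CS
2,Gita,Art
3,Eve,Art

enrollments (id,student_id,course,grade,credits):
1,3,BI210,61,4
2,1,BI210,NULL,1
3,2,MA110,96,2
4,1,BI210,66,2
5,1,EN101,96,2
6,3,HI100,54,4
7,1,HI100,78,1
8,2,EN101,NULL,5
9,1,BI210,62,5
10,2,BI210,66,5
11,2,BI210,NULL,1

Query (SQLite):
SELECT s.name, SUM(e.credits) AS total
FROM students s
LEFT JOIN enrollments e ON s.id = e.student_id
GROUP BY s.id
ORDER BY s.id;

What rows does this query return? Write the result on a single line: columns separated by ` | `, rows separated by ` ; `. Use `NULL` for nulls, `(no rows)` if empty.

Hank | 11 ; Gita | 13 ; Eve | 8

LEFT JOIN keeps every students row; unmatched ones get NULL for enrollments columns.
Group by students.id and compute SUM(e.credits). SUM over an all-NULL group is NULL.
  1: ids {2, 4, 5, 7, 9} → SUM(e.credits)=11
  2: ids {3, 8, 10, 11} → SUM(e.credits)=13
  3: ids {1, 6} → SUM(e.credits)=8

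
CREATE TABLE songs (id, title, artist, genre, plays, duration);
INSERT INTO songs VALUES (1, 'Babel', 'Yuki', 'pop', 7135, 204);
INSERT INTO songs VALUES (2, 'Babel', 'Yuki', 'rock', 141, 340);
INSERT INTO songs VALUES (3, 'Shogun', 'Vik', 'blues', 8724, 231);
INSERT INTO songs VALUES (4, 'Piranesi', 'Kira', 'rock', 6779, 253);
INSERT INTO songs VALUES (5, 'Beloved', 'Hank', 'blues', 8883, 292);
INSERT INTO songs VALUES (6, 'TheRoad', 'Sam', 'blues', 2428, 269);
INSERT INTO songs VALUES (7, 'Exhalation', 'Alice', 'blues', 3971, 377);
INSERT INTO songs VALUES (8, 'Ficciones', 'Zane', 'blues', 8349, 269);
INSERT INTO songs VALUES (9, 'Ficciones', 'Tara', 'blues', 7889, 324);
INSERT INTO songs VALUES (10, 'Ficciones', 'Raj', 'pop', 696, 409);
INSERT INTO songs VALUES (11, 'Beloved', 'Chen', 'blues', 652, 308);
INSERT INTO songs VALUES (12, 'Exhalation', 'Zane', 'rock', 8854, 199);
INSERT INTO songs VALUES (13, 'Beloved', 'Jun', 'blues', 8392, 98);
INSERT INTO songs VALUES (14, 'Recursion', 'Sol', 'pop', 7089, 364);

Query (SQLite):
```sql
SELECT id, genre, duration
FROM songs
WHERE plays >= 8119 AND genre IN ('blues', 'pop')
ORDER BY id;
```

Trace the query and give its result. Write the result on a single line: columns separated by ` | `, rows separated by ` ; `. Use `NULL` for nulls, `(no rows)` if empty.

3 | blues | 231 ; 5 | blues | 292 ; 8 | blues | 269 ; 13 | blues | 98

plays >= 8119: ids {3, 5, 8, 12, 13}
genre IN ('blues', 'pop'): ids {1, 3, 5, 6, 7, 8, 9, 10, 11, 13, 14}
Combine with AND.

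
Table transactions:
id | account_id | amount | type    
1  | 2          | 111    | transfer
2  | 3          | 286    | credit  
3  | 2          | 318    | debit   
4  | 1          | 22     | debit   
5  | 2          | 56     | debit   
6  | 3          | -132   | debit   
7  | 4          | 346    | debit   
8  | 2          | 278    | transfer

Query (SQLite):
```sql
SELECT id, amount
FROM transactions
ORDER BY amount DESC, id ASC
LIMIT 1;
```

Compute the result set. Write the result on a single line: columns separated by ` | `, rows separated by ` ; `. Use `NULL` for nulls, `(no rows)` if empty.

Sort by amount desc, tiebreak id asc: (346, id=7), (318, id=3), (286, id=2), (278, id=8) …. Take first 1.

7 | 346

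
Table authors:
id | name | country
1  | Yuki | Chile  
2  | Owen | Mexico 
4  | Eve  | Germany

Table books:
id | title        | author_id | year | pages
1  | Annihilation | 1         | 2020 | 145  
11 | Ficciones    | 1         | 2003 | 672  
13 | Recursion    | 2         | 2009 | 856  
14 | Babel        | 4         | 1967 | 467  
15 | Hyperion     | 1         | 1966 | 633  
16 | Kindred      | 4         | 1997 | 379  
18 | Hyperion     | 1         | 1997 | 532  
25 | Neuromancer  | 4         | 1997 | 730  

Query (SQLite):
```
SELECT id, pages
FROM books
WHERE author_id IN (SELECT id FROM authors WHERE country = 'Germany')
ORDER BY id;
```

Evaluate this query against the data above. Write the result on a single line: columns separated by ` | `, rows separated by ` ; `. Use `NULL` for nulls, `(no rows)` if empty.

Inner query: authors.id where country = 'Germany'.
Outer: keep books rows whose author_id is in that set.
Inner query → {4}

14 | 467 ; 16 | 379 ; 25 | 730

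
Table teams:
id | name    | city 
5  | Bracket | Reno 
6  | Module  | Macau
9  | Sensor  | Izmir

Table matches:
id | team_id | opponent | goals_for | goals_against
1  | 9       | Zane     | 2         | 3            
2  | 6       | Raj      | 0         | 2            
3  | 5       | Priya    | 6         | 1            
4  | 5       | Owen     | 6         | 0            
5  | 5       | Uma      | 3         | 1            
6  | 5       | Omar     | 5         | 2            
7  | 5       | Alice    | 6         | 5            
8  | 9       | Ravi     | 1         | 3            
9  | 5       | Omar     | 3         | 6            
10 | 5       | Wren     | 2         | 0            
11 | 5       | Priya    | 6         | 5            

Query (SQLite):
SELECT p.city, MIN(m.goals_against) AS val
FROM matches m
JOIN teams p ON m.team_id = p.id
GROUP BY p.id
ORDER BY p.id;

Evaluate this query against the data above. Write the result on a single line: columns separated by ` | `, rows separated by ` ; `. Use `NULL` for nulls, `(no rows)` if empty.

Reno | 0 ; Macau | 2 ; Izmir | 3

Join each matches row to its teams via team_id.
Group joined rows by teams.id; compute MIN(m.goals_against) per group.
  5: ids {3, 4, 5, 6, 7, 9, 10, 11} → MIN(m.goals_against)=0
  6: ids {2} → MIN(m.goals_against)=2
  9: ids {1, 8} → MIN(m.goals_against)=3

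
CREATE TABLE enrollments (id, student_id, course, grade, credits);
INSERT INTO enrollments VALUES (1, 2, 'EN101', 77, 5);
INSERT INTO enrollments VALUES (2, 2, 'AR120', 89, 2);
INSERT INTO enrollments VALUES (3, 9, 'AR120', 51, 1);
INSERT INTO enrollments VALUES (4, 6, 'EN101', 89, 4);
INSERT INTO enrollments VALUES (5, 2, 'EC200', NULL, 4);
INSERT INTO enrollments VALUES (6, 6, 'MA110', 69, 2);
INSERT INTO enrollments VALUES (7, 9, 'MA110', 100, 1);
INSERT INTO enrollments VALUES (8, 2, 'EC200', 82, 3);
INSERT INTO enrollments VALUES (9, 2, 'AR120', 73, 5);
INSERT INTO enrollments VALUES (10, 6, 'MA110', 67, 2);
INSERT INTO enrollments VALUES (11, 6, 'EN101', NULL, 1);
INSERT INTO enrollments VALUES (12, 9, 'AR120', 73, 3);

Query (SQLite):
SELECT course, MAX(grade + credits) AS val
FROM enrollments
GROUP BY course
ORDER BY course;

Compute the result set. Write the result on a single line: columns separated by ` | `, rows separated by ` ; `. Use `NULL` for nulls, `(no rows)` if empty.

For each row compute grade + credits.
Group by course; take MAX of the expression per group.
  AR120: ids {2, 3, 9, 12} → MAX(grade + credits)=91
  EC200: ids {5, 8} → MAX(grade + credits)=85
  EN101: ids {1, 4, 11} → MAX(grade + credits)=93
  MA110: ids {6, 7, 10} → MAX(grade + credits)=101

AR120 | 91 ; EC200 | 85 ; EN101 | 93 ; MA110 | 101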